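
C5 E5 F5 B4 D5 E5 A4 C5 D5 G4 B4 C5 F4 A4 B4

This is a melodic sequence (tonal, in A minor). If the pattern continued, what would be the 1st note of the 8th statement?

C4

With 3-note cells, note 1 of each statement runs C5, B4, A4, G4, F4.
Extending down a 2nd: E4 → D4 → C4.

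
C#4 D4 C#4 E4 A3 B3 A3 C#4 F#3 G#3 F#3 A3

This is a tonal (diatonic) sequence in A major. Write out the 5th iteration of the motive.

The 4-note cells begin on C#4, A3, F#3 — each down a 3rd from the last.
Extending down a 3rd: D3 → B2.
Statement 5 starts on B2 and keeps the same diatonic contour: B2 C#3 B2 D3.

B2 C#3 B2 D3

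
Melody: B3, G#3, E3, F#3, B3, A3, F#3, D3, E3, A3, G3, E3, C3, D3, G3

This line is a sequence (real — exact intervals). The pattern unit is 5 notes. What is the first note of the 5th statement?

Eb3

The 5-note cells begin on B3, A3, G3 — each down a 2nd from the last.
Continuing: F3 → Eb3. Statement 5 starts on Eb3.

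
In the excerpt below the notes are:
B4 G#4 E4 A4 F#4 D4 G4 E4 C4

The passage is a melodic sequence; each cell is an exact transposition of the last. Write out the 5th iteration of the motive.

Taking 3-note groups, the heads are B4, A4, G4: the pattern moves down a 2nd.
Extending down a 2nd: F4 → Eb4.
From Eb4 the exact shape gives Eb4 C4 Ab3.

Eb4 C4 Ab3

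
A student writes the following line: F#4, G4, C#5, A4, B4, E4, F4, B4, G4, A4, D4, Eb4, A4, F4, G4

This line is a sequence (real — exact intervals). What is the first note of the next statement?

Unit = 5 notes; the statements start on F#4, E4, D4, moving down a 2nd each time.
One more step down a 2nd gives C4.

C4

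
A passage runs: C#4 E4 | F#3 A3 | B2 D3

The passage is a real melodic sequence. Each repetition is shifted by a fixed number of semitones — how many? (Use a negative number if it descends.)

-7

The 2-note cells begin on C#4, F#3, B2 — each down a 5th from the last.
Counting half-steps from C#4 to F#3: -7.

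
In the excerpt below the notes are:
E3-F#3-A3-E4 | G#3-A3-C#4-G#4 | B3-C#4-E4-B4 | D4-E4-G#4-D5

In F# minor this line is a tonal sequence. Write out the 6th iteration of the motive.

Taking 4-note groups, the heads are E3, G#3, B3, D4: the pattern moves up a 3rd.
Continuing the starts: F#4 → A4.
So cell 6 is A4 B4 D5 A5.

A4 B4 D5 A5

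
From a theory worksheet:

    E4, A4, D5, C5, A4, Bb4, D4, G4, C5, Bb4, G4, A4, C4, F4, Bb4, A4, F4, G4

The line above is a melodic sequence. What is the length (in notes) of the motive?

There are 18 notes; a 6-note unit gives 3 cells:
E4 A4 D5 C5 A4 Bb4 | D4 G4 C5 Bb4 G4 A4 | C4 F4 Bb4 A4 F4 G4
Each cell is the previous one down a 2nd — so the unit is 6 notes.

6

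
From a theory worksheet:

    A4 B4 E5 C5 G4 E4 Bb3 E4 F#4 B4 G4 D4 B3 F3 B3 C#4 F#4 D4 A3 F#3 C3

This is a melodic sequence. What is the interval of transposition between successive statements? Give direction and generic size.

Unit = 7 notes; the statements start on A4, E4, B3, moving down a 4th each time.
A4 to E4 is down a 4th.

down a 4th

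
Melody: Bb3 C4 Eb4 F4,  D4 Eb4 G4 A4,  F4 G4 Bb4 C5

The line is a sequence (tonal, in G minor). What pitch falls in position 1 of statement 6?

With 4-note cells, note 1 of each statement runs Bb3, D4, F4.
Each moves up a 3rd. Continuing: A4 → C5 → Eb5.

Eb5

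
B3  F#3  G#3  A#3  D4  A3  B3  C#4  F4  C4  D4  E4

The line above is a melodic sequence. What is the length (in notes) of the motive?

4

Try groups of 4 (3 cells in 12 notes):
B3 F#3 G#3 A#3 | D4 A3 B3 C#4 | F4 C4 D4 E4
Each cell is the previous one up a 3rd — so the unit is 4 notes.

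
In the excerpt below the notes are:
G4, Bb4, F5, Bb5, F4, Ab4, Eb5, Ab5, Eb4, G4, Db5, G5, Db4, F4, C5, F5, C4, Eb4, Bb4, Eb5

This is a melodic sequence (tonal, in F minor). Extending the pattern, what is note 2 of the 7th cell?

The unit is 4 notes. Position-2 pitches of the 5 shown cells: Bb4, Ab4, G4, F4, Eb4.
Extending down a 2nd: Db4 → C4.

C4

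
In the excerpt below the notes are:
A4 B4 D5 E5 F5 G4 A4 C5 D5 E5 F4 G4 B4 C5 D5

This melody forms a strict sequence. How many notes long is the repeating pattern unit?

5

There are 15 notes; a 5-note unit gives 3 cells:
A4 B4 D5 E5 F5 | G4 A4 C5 D5 E5 | F4 G4 B4 C5 D5
Every group is a transposition down a 2nd of the one before; no shorter unit works.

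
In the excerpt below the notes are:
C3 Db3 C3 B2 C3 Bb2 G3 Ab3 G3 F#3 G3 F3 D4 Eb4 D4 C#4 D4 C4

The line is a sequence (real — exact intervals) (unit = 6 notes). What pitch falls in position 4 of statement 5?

Grouping in 6s, the 4th note of each cell is B2, F#3, C#4.
Each moves up a 5th. Continuing: G#4 → D#5.

D#5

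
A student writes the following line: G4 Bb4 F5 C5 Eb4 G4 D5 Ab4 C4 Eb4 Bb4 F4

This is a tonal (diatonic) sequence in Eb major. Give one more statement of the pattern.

Ab3 C4 G4 D4

With a 4-note motive the entries are G4, Eb4, C4, each down a 3rd from the previous.
So cell 4 is Ab3 C4 G4 D4.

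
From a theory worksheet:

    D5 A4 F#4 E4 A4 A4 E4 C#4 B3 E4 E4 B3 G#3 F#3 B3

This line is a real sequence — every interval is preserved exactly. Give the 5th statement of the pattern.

F#3 C#3 A#2 G#2 C#3

Taking 5-note groups, the heads are D5, A4, E4: the pattern moves down a 4th.
Carrying on: B3 → F#3.
Statement 5 starts on F#3 and keeps the same exact contour: F#3 C#3 A#2 G#2 C#3.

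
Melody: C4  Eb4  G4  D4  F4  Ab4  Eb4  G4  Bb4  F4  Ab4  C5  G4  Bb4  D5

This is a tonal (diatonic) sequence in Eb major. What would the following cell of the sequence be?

Ab4 C5 Eb5

The 3-note cells begin on C4, D4, Eb4, F4, G4 — each up a 2nd from the last.
Statement 6 starts on Ab4 and keeps the same diatonic contour: Ab4 C5 Eb5.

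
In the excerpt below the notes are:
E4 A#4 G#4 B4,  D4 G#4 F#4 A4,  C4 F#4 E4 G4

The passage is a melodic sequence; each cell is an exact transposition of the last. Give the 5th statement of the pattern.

Ab3 D4 C4 Eb4

The 4-note cells begin on E4, D4, C4 — each down a 2nd from the last.
Carrying on: Bb3 → Ab3.
Statement 5 starts on Ab3 and keeps the same exact contour: Ab3 D4 C4 Eb4.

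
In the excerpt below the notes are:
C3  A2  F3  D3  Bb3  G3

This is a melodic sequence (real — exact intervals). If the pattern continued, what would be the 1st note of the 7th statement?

Grouping in 2s, the 1st note of each cell is C3, F3, Bb3.
Extending up a 4th: Eb4 → Ab4 → Db5 → Gb5.

Gb5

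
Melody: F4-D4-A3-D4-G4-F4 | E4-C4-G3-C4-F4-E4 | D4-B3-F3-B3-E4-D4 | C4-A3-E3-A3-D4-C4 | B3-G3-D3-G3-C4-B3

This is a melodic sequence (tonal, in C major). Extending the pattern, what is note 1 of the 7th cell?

G3

The unit is 6 notes. Position-1 pitches of the 5 shown cells: F4, E4, D4, C4, B3.
Extending down a 2nd: A3 → G3.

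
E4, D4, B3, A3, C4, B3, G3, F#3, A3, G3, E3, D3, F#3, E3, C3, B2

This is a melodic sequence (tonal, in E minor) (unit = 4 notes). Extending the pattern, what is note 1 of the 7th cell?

The unit is 4 notes. Position-1 pitches of the 4 shown cells: E4, C4, A3, F#3.
Extending down a 3rd: D3 → B2 → G2.

G2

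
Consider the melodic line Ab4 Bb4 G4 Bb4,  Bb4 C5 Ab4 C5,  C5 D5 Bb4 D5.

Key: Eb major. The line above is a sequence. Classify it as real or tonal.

Every note is diatonic to Eb major.
Cell 1 has -3 semitones from note 2 to 3, but cell 2 has -4 — the interval quality changes while the contour stays the same, which is the hallmark of a tonal sequence.

tonal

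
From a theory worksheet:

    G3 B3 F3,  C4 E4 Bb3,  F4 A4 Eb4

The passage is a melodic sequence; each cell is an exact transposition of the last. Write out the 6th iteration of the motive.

Ab5 C6 Gb5

Unit = 3 notes; the statements start on G3, C4, F4, moving up a 4th each time.
Carrying on: Bb4 → Eb5 → Ab5.
Statement 6 starts on Ab5 and keeps the same exact contour: Ab5 C6 Gb5.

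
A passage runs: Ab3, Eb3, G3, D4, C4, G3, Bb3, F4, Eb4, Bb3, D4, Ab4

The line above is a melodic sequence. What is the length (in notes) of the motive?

4

There are 12 notes; a 4-note unit gives 3 cells:
Ab3 Eb3 G3 D4 | C4 G3 Bb3 F4 | Eb4 Bb3 D4 Ab4
That's a consistent up a 3rd shift per cell, and no other grouping gives one.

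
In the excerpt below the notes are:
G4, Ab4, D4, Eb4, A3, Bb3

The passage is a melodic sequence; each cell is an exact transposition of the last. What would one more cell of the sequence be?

E3 F3

Unit = 2 notes; the statements start on G4, D4, A3, moving down a 4th each time.
From E3 the exact shape gives E3 F3.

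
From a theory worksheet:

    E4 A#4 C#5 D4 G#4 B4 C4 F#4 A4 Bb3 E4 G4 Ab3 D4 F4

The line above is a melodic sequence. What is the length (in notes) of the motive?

15 notes total. Splitting into 5 groups of 3:
E4 A#4 C#5 | D4 G#4 B4 | C4 F#4 A4 | Bb3 E4 G4 | Ab3 D4 F4
Each cell is the previous one down a 2nd — so the unit is 3 notes.

3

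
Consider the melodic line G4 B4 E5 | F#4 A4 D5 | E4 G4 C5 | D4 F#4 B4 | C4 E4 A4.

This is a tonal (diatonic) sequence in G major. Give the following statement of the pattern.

Unit = 3 notes; the statements start on G4, F#4, E4, D4, C4, moving down a 2nd each time.
Statement 6 starts on B3 and keeps the same diatonic contour: B3 D4 G4.

B3 D4 G4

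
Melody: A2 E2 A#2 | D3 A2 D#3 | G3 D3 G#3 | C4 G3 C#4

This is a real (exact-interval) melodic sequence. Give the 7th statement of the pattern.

Eb5 Bb4 E5

With a 3-note motive the entries are A2, D3, G3, C4, each up a 4th from the previous.
Continuing the starts: F4 → Bb4 → Eb5.
Statement 7 starts on Eb5 and keeps the same exact contour: Eb5 Bb4 E5.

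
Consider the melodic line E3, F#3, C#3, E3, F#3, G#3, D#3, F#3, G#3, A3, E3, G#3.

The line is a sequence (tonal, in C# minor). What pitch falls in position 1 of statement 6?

C#4

Grouping in 4s, the 1st note of each cell is E3, F#3, G#3.
Each moves up a 2nd. Continuing: A3 → B3 → C#4.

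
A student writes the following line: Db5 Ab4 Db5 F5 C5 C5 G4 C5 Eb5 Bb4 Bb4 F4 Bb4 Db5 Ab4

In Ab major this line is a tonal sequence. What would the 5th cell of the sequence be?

Taking 5-note groups, the heads are Db5, C5, Bb4: the pattern moves down a 2nd.
Extending down a 2nd: Ab4 → G4.
Statement 5 starts on G4 and keeps the same diatonic contour: G4 Db4 G4 Bb4 F4.

G4 Db4 G4 Bb4 F4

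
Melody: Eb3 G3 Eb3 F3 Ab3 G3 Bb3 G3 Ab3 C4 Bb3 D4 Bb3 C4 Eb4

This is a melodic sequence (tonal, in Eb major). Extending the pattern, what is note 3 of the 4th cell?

With 5-note cells, note 3 of each statement runs Eb3, G3, Bb3.
One more up a 3rd gives D4.

D4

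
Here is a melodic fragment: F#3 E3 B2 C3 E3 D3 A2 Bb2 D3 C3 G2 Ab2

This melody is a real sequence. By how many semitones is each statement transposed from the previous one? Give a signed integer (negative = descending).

-2

Unit = 4 notes; the statements start on F#3, E3, D3, moving down a 2nd each time.
F#3 to E3 spans -2 semitones.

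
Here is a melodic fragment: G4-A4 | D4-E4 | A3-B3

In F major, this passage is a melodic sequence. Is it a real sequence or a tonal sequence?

real

Each cell has the same semitone pattern (2,) — intervals are preserved exactly.
And B3 lies outside F major, so the sequence is real rather than tonal.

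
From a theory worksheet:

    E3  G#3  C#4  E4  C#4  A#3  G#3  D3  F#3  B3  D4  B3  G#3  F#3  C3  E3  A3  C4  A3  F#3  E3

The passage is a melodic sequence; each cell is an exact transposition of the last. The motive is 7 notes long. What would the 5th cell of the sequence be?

Taking 7-note groups, the heads are E3, D3, C3: the pattern moves down a 2nd.
Continuing the starts: Bb2 → Ab2.
So cell 5 is Ab2 C3 F3 Ab3 F3 D3 C3.

Ab2 C3 F3 Ab3 F3 D3 C3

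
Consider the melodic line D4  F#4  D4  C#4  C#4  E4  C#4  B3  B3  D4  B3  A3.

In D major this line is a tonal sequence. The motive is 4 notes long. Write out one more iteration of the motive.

With a 4-note motive the entries are D4, C#4, B3, each down a 2nd from the previous.
From A3 the diatonic shape gives A3 C#4 A3 G3.

A3 C#4 A3 G3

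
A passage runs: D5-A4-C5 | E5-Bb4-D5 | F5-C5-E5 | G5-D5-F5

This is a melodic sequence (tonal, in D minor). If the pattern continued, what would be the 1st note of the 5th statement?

With 3-note cells, note 1 of each statement runs D5, E5, F5, G5.
Each moves up a 2nd; the next is A5.

A5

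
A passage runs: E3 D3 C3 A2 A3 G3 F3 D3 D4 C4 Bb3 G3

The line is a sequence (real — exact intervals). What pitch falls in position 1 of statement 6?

F5

Grouping in 4s, the 1st note of each cell is E3, A3, D4.
Carrying that up a 4th forward: G4 → C5 → F5.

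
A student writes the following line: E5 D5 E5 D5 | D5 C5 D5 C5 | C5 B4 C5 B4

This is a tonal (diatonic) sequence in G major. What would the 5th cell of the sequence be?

Unit = 4 notes; the statements start on E5, D5, C5, moving down a 2nd each time.
Extending down a 2nd: B4 → A4.
So cell 5 is A4 G4 A4 G4.

A4 G4 A4 G4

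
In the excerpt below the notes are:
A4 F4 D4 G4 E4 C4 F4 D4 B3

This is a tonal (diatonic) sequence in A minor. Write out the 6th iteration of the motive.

C4 A3 F3

The 3-note cells begin on A4, G4, F4 — each down a 2nd from the last.
Carrying on: E4 → D4 → C4.
So cell 6 is C4 A3 F3.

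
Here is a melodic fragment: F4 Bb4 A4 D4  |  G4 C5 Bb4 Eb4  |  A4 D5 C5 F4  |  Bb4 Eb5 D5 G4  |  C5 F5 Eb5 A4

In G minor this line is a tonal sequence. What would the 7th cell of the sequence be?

Eb5 A5 G5 C5

Unit = 4 notes; the statements start on F4, G4, A4, Bb4, C5, moving up a 2nd each time.
Extending up a 2nd: D5 → Eb5.
So cell 7 is Eb5 A5 G5 C5.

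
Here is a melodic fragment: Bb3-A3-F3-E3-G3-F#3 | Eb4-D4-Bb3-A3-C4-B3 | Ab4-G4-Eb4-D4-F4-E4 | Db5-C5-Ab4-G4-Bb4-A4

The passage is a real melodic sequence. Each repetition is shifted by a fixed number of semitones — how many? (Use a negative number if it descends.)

5

Taking 6-note groups, the heads are Bb3, Eb4, Ab4, Db5: the pattern moves up a 4th.
Bb3→Eb4 is 63 − 58 = 5 semitones.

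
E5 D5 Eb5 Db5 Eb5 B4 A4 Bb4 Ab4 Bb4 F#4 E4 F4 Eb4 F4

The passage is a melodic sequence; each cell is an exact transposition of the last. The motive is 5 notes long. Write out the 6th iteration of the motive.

D#3 C#3 D3 C3 D3

Taking 5-note groups, the heads are E5, B4, F#4: the pattern moves down a 4th.
Continuing the starts: C#4 → G#3 → D#3.
So cell 6 is D#3 C#3 D3 C3 D3.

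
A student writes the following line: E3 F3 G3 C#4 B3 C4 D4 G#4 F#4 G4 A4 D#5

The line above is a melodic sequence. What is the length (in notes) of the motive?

12 notes total. Splitting into 3 groups of 4:
E3 F3 G3 C#4 | B3 C4 D4 G#4 | F#4 G4 A4 D#5
Every group is a transposition up a 5th of the one before; no shorter unit works.

4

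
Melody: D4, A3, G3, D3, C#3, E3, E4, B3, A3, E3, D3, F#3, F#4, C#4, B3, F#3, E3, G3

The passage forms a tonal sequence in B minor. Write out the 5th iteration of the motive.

With a 6-note motive the entries are D4, E4, F#4, each up a 2nd from the previous.
Extending up a 2nd: G4 → A4.
From A4 the diatonic shape gives A4 E4 D4 A3 G3 B3.

A4 E4 D4 A3 G3 B3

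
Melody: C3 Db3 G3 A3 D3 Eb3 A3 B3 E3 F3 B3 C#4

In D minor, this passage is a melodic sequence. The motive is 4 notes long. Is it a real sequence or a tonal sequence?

Each cell has the same semitone pattern (1, 6, 2) — intervals are preserved exactly.
And Db3 lies outside D minor, so the sequence is real rather than tonal.

real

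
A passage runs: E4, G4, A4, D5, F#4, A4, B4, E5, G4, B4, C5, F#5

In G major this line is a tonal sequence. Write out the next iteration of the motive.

A4 C5 D5 G5

The 4-note cells begin on E4, F#4, G4 — each up a 2nd from the last.
From A4 the diatonic shape gives A4 C5 D5 G5.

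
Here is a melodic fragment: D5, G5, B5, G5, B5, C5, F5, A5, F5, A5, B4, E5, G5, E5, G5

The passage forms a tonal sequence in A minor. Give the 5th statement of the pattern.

G4 C5 E5 C5 E5

Taking 5-note groups, the heads are D5, C5, B4: the pattern moves down a 2nd.
Continuing the starts: A4 → G4.
Statement 5 starts on G4 and keeps the same diatonic contour: G4 C5 E5 C5 E5.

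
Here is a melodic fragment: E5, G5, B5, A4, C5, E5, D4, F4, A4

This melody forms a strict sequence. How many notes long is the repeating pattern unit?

3

9 notes total. Splitting into 3 groups of 3:
E5 G5 B5 | A4 C5 E5 | D4 F4 A4
That's a consistent down a 5th shift per cell, and no other grouping gives one.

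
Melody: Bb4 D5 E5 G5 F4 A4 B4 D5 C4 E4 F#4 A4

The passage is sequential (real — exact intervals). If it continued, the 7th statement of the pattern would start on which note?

Taking 4-note groups, the heads are Bb4, F4, C4: the pattern moves down a 4th.
Continuing: G3 → D3 → A2 → E2. Statement 7 starts on E2.

E2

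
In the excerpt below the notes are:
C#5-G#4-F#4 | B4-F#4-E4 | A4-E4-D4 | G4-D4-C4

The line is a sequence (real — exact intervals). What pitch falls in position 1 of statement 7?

Db4

The unit is 3 notes. Position-1 pitches of the 4 shown cells: C#5, B4, A4, G4.
Each moves down a 2nd. Continuing: F4 → Eb4 → Db4.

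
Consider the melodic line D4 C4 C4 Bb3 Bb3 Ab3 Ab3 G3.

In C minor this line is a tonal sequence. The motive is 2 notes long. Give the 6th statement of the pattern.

F3 Eb3

Taking 2-note groups, the heads are D4, C4, Bb3, Ab3: the pattern moves down a 2nd.
Extending down a 2nd: G3 → F3.
From F3 the diatonic shape gives F3 Eb3.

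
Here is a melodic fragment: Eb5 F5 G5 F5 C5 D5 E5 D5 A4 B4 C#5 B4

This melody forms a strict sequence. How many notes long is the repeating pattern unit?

12 notes total. Splitting into 3 groups of 4:
Eb5 F5 G5 F5 | C5 D5 E5 D5 | A4 B4 C#5 B4
Each cell is the previous one down a 3rd — so the unit is 4 notes.

4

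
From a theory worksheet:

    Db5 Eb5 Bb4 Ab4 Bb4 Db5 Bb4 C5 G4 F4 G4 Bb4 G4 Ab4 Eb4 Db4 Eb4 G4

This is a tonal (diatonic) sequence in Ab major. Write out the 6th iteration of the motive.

The 6-note cells begin on Db5, Bb4, G4 — each down a 3rd from the last.
Extending down a 3rd: Eb4 → C4 → Ab3.
From Ab3 the diatonic shape gives Ab3 Bb3 F3 Eb3 F3 Ab3.

Ab3 Bb3 F3 Eb3 F3 Ab3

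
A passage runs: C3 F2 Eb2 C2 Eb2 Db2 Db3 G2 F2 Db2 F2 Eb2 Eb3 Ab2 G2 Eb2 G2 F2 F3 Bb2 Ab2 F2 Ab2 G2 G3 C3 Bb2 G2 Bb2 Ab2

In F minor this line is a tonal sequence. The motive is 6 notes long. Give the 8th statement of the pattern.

Unit = 6 notes; the statements start on C3, Db3, Eb3, F3, G3, moving up a 2nd each time.
Extending up a 2nd: Ab3 → Bb3 → C4.
So cell 8 is C4 F3 Eb3 C3 Eb3 Db3.

C4 F3 Eb3 C3 Eb3 Db3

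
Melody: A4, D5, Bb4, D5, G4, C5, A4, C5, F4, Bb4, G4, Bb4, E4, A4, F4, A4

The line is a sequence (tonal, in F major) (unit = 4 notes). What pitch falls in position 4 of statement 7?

E4

Grouping in 4s, the 4th note of each cell is D5, C5, Bb4, A4.
Extending down a 2nd: G4 → F4 → E4.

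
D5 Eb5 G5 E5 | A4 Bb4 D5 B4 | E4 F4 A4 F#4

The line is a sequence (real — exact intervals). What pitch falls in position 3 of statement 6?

F#3

Grouping in 4s, the 3rd note of each cell is G5, D5, A4.
Carrying that down a 4th forward: E4 → B3 → F#3.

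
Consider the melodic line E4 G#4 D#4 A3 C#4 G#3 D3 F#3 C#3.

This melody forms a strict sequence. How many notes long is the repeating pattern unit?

3

9 notes total. Splitting into 3 groups of 3:
E4 G#4 D#4 | A3 C#4 G#3 | D3 F#3 C#3
That's a consistent down a 5th shift per cell, and no other grouping gives one.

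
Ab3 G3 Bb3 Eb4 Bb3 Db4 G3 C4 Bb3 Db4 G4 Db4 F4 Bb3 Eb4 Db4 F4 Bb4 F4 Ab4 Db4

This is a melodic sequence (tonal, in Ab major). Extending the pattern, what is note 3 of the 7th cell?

G5

With 7-note cells, note 3 of each statement runs Bb3, Db4, F4.
Extending up a 3rd: Ab4 → C5 → Eb5 → G5.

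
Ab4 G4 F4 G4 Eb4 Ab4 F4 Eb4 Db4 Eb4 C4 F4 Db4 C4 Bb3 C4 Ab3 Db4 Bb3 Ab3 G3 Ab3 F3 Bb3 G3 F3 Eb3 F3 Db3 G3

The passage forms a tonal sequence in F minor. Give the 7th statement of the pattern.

With a 6-note motive the entries are Ab4, F4, Db4, Bb3, G3, each down a 3rd from the previous.
Extending down a 3rd: Eb3 → C3.
So cell 7 is C3 Bb2 Ab2 Bb2 G2 C3.

C3 Bb2 Ab2 Bb2 G2 C3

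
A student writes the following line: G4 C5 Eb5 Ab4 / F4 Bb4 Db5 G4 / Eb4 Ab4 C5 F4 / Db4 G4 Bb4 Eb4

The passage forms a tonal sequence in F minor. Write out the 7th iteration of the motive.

With a 4-note motive the entries are G4, F4, Eb4, Db4, each down a 2nd from the previous.
Extending down a 2nd: C4 → Bb3 → Ab3.
So cell 7 is Ab3 Db4 F4 Bb3.

Ab3 Db4 F4 Bb3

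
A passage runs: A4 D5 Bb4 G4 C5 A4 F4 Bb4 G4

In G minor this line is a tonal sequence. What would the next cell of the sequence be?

Eb4 A4 F4

Taking 3-note groups, the heads are A4, G4, F4: the pattern moves down a 2nd.
So cell 4 is Eb4 A4 F4.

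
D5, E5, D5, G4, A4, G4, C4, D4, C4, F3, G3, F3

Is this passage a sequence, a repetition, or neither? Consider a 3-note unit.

sequence

Each 3-note cell is the previous one transposed down a 5th.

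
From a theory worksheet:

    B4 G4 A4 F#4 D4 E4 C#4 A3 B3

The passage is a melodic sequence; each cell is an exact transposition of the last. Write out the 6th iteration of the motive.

A#2 F#2 G#2

Taking 3-note groups, the heads are B4, F#4, C#4: the pattern moves down a 4th.
Carrying on: G#3 → D#3 → A#2.
From A#2 the exact shape gives A#2 F#2 G#2.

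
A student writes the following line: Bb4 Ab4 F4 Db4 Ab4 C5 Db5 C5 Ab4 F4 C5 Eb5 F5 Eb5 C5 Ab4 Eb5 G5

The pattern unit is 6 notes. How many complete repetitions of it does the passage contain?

18 notes in groups of 6 gives 18/6 = 3 statements.
Starts: Bb4, Db5, F5 — each up a 3rd.

3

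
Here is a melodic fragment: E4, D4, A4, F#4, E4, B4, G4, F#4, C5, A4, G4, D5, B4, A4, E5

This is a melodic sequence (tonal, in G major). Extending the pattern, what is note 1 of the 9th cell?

F#5

With 3-note cells, note 1 of each statement runs E4, F#4, G4, A4, B4.
Extending up a 2nd: C5 → D5 → E5 → F#5.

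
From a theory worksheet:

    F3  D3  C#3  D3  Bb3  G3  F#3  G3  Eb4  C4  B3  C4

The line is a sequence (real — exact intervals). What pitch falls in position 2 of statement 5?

Bb4

With 4-note cells, note 2 of each statement runs D3, G3, C4.
Extending up a 4th: F4 → Bb4.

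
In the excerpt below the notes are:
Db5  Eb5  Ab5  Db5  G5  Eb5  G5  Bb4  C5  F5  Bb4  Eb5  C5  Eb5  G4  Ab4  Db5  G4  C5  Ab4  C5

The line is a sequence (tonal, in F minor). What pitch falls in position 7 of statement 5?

Grouping in 7s, the 7th note of each cell is G5, Eb5, C5.
Extending down a 3rd: Ab4 → F4.

F4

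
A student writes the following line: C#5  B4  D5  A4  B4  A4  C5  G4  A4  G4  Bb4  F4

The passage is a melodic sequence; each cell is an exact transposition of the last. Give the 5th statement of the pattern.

F4 Eb4 Gb4 Db4

With a 4-note motive the entries are C#5, B4, A4, each down a 2nd from the previous.
Continuing the starts: G4 → F4.
So cell 5 is F4 Eb4 Gb4 Db4.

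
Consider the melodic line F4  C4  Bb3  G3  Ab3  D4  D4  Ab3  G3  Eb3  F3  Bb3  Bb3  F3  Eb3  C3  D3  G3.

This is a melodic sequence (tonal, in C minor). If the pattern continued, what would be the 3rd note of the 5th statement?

Ab2

With 6-note cells, note 3 of each statement runs Bb3, G3, Eb3.
Extending down a 3rd: C3 → Ab2.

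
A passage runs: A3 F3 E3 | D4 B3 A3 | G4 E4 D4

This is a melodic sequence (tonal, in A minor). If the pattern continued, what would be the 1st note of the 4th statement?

C5

Grouping in 3s, the 1st note of each cell is A3, D4, G4.
From G4, up a 4th gives C5.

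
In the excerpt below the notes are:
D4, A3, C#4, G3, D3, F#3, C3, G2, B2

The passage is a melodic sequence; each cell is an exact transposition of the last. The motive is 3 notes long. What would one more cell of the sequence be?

With a 3-note motive the entries are D4, G3, C3, each down a 5th from the previous.
So cell 4 is F2 C2 E2.

F2 C2 E2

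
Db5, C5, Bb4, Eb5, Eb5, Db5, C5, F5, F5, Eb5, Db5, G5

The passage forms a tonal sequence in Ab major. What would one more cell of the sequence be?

Taking 4-note groups, the heads are Db5, Eb5, F5: the pattern moves up a 2nd.
Statement 4 starts on G5 and keeps the same diatonic contour: G5 F5 Eb5 Ab5.

G5 F5 Eb5 Ab5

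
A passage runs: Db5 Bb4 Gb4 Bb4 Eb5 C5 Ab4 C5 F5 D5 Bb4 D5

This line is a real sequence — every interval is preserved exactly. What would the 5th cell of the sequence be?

The 4-note cells begin on Db5, Eb5, F5 — each up a 2nd from the last.
Extending up a 2nd: G5 → A5.
So cell 5 is A5 F#5 D5 F#5.

A5 F#5 D5 F#5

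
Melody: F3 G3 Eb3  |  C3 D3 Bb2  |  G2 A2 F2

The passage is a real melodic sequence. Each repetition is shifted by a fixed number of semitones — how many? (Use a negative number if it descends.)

Unit = 3 notes; the statements start on F3, C3, G2, moving down a 4th each time.
Counting half-steps from F3 to C3: -5.

-5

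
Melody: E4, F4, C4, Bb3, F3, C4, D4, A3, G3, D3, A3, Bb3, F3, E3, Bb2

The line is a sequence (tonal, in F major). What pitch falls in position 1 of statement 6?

Bb2

With 5-note cells, note 1 of each statement runs E4, C4, A3.
Extending down a 3rd: F3 → D3 → Bb2.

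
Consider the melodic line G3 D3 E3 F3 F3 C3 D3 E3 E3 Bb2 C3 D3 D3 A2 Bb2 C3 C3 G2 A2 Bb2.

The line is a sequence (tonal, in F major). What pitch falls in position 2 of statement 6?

Grouping in 4s, the 2nd note of each cell is D3, C3, Bb2, A2, G2.
From G2, down a 2nd gives F2.

F2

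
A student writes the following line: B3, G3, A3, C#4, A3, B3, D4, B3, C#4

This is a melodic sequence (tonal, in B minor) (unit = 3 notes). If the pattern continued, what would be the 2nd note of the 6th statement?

E4

With 3-note cells, note 2 of each statement runs G3, A3, B3.
Each moves up a 2nd. Continuing: C#4 → D4 → E4.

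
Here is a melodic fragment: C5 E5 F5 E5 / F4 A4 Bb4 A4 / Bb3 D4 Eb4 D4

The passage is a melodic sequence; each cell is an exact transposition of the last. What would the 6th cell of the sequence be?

The 4-note cells begin on C5, F4, Bb3 — each down a 5th from the last.
Continuing the starts: Eb3 → Ab2 → Db2.
Statement 6 starts on Db2 and keeps the same exact contour: Db2 F2 Gb2 F2.

Db2 F2 Gb2 F2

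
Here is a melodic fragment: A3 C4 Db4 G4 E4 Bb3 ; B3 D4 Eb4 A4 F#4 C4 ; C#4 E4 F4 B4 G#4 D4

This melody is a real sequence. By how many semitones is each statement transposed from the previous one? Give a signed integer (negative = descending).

With a 6-note motive the entries are A3, B3, C#4, each up a 2nd from the previous.
A3→B3 is 59 − 57 = 2 semitones.

2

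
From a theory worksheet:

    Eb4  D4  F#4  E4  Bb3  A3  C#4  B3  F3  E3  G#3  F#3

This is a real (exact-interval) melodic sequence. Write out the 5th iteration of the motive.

G2 F#2 A#2 G#2

Taking 4-note groups, the heads are Eb4, Bb3, F3: the pattern moves down a 4th.
Continuing the starts: C3 → G2.
Statement 5 starts on G2 and keeps the same exact contour: G2 F#2 A#2 G#2.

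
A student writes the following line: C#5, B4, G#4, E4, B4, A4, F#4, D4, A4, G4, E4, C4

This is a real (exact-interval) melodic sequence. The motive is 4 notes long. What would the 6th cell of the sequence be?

Eb4 Db4 Bb3 Gb3

Taking 4-note groups, the heads are C#5, B4, A4: the pattern moves down a 2nd.
Continuing the starts: G4 → F4 → Eb4.
From Eb4 the exact shape gives Eb4 Db4 Bb3 Gb3.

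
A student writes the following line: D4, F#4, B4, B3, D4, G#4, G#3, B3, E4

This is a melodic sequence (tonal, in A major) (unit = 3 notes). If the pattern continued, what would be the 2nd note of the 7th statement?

A2

With 3-note cells, note 2 of each statement runs F#4, D4, B3.
Carrying that down a 3rd forward: G#3 → E3 → C#3 → A2.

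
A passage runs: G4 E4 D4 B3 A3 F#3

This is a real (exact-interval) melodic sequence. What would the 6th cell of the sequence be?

F#2 D#2

Unit = 2 notes; the statements start on G4, D4, A3, moving down a 4th each time.
Extending down a 4th: E3 → B2 → F#2.
Statement 6 starts on F#2 and keeps the same exact contour: F#2 D#2.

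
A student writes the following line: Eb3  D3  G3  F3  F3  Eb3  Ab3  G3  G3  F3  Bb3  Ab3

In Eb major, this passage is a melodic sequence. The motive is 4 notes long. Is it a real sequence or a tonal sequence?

Every note is diatonic to Eb major.
Cell 1 has -1 semitones from note 1 to 2, but cell 2 has -2 — the interval quality changes while the contour stays the same, which is the hallmark of a tonal sequence.

tonal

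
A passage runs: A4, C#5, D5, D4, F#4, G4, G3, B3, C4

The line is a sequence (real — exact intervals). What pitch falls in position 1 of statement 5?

F2

Grouping in 3s, the 1st note of each cell is A4, D4, G3.
Carrying that down a 5th forward: C3 → F2.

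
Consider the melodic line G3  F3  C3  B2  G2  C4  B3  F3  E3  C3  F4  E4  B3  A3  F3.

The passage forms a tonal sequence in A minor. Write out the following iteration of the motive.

Taking 5-note groups, the heads are G3, C4, F4: the pattern moves up a 4th.
So cell 4 is B4 A4 E4 D4 B3.

B4 A4 E4 D4 B3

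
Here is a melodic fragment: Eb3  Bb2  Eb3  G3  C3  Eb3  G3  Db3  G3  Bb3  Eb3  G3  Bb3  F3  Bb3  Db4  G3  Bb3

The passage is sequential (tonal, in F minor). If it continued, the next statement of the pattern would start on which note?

Db4

Taking 6-note groups, the heads are Eb3, G3, Bb3: the pattern moves up a 3rd.
The next head, up a 3rd from Bb3, is Db4.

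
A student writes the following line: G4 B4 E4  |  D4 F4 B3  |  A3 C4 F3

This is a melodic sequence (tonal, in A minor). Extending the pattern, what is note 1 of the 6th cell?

The unit is 3 notes. Position-1 pitches of the 3 shown cells: G4, D4, A3.
Carrying that down a 4th forward: E3 → B2 → F2.

F2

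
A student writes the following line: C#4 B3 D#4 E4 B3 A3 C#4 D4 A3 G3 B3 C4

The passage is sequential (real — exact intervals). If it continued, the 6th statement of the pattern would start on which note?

Eb3

Unit = 4 notes; the statements start on C#4, B3, A3, moving down a 2nd each time.
Extending the heads down a 2nd: G3 → F3 → Eb3.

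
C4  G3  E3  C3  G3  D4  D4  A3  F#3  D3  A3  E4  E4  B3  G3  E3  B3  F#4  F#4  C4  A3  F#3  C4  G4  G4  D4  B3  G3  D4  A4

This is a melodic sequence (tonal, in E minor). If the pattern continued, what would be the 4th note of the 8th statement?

C4

The unit is 6 notes. Position-4 pitches of the 5 shown cells: C3, D3, E3, F#3, G3.
Extending up a 2nd: A3 → B3 → C4.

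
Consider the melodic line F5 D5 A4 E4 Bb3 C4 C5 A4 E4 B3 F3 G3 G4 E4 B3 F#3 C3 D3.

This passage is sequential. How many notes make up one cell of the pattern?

Try groups of 6 (3 cells in 18 notes):
F5 D5 A4 E4 Bb3 C4 | C5 A4 E4 B3 F3 G3 | G4 E4 B3 F#3 C3 D3
Every group is a transposition down a 4th of the one before; no shorter unit works.

6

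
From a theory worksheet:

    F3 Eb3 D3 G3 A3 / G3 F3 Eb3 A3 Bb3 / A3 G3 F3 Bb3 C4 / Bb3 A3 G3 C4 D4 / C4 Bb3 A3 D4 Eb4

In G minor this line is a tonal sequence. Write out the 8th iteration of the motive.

Unit = 5 notes; the statements start on F3, G3, A3, Bb3, C4, moving up a 2nd each time.
Extending up a 2nd: D4 → Eb4 → F4.
From F4 the diatonic shape gives F4 Eb4 D4 G4 A4.

F4 Eb4 D4 G4 A4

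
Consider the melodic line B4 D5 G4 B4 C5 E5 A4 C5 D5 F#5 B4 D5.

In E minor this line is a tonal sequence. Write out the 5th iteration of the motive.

F#5 A5 D5 F#5

Taking 4-note groups, the heads are B4, C5, D5: the pattern moves up a 2nd.
Continuing the starts: E5 → F#5.
From F#5 the diatonic shape gives F#5 A5 D5 F#5.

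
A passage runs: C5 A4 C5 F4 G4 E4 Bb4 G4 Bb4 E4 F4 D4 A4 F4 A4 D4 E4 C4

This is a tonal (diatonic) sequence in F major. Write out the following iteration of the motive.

G4 E4 G4 C4 D4 Bb3

The 6-note cells begin on C5, Bb4, A4 — each down a 2nd from the last.
From G4 the diatonic shape gives G4 E4 G4 C4 D4 Bb3.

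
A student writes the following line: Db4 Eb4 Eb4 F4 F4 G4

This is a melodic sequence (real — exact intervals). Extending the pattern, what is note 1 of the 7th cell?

C#5

With 2-note cells, note 1 of each statement runs Db4, Eb4, F4.
Carrying that up a 2nd forward: G4 → A4 → B4 → C#5.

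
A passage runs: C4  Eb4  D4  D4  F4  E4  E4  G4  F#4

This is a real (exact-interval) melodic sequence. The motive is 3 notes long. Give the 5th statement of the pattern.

G#4 B4 A#4

Unit = 3 notes; the statements start on C4, D4, E4, moving up a 2nd each time.
Continuing the starts: F#4 → G#4.
From G#4 the exact shape gives G#4 B4 A#4.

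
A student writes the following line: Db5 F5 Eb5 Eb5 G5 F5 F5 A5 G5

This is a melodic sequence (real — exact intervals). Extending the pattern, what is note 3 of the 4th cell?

The unit is 3 notes. Position-3 pitches of the 3 shown cells: Eb5, F5, G5.
From G5, up a 2nd gives A5.

A5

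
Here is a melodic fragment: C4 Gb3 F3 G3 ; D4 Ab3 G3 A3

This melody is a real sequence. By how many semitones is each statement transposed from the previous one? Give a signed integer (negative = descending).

With a 4-note motive the entries are C4, D4, each up a 2nd from the previous.
C4 to D4 spans +2 semitones.

2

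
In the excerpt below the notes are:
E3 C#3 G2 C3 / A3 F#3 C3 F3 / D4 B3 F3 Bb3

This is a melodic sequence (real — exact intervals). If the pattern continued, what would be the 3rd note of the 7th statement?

The unit is 4 notes. Position-3 pitches of the 3 shown cells: G2, C3, F3.
Extending up a 4th: Bb3 → Eb4 → Ab4 → Db5.

Db5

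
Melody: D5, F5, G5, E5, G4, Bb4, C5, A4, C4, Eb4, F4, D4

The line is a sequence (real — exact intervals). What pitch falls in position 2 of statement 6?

Gb2

Grouping in 4s, the 2nd note of each cell is F5, Bb4, Eb4.
Extending down a 5th: Ab3 → Db3 → Gb2.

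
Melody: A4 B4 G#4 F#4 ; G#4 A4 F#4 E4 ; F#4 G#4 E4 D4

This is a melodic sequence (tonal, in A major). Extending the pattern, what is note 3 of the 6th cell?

With 4-note cells, note 3 of each statement runs G#4, F#4, E4.
Carrying that down a 2nd forward: D4 → C#4 → B3.

B3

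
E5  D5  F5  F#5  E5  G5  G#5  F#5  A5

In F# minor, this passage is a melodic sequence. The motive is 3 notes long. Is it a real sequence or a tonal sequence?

real

Each cell has the same semitone pattern (-2, 3) — intervals are preserved exactly.
And F5 lies outside F# minor, so the sequence is real rather than tonal.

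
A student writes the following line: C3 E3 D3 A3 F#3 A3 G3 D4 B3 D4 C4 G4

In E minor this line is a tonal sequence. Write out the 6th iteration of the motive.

D5 F#5 E5 B5

Unit = 4 notes; the statements start on C3, F#3, B3, moving up a 4th each time.
Carrying on: E4 → A4 → D5.
From D5 the diatonic shape gives D5 F#5 E5 B5.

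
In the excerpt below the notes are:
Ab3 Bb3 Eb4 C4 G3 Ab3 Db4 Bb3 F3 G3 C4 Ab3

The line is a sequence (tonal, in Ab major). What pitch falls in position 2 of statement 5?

With 4-note cells, note 2 of each statement runs Bb3, Ab3, G3.
Each moves down a 2nd. Continuing: F3 → Eb3.

Eb3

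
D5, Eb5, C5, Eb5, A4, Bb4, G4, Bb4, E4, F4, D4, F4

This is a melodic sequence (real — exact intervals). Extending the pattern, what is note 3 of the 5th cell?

Grouping in 4s, the 3rd note of each cell is C5, G4, D4.
Carrying that down a 4th forward: A3 → E3.

E3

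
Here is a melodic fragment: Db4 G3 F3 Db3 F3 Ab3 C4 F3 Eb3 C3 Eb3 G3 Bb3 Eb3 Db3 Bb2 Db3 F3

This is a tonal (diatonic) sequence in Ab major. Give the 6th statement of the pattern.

F3 Bb2 Ab2 F2 Ab2 C3

Unit = 6 notes; the statements start on Db4, C4, Bb3, moving down a 2nd each time.
Carrying on: Ab3 → G3 → F3.
Statement 6 starts on F3 and keeps the same diatonic contour: F3 Bb2 Ab2 F2 Ab2 C3.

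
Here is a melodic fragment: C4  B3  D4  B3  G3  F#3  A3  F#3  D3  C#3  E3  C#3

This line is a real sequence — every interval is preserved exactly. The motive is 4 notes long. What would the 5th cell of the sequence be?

E2 D#2 F#2 D#2

The 4-note cells begin on C4, G3, D3 — each down a 4th from the last.
Extending down a 4th: A2 → E2.
Statement 5 starts on E2 and keeps the same exact contour: E2 D#2 F#2 D#2.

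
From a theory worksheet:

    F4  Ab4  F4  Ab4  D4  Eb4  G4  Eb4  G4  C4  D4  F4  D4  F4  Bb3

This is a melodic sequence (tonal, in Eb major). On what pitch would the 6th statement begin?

With a 5-note motive the entries are F4, Eb4, D4, each down a 2nd from the previous.
Continuing: C4 → Bb3 → Ab3. Statement 6 starts on Ab3.

Ab3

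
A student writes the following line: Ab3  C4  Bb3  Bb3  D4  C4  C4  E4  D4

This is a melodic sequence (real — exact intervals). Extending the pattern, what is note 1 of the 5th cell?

E4

The unit is 3 notes. Position-1 pitches of the 3 shown cells: Ab3, Bb3, C4.
Each moves up a 2nd. Continuing: D4 → E4.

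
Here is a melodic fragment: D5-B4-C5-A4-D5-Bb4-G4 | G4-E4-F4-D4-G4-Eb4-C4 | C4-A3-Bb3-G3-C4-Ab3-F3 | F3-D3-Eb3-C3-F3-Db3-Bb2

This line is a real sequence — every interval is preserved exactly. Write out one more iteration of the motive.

The 7-note cells begin on D5, G4, C4, F3 — each down a 5th from the last.
So cell 5 is Bb2 G2 Ab2 F2 Bb2 Gb2 Eb2.

Bb2 G2 Ab2 F2 Bb2 Gb2 Eb2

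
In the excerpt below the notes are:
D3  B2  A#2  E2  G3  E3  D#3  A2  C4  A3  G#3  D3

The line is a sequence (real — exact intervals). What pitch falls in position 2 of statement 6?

Grouping in 4s, the 2nd note of each cell is B2, E3, A3.
Extending up a 4th: D4 → G4 → C5.

C5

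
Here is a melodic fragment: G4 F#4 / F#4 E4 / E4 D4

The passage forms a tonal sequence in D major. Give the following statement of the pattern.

D4 C#4

The 2-note cells begin on G4, F#4, E4 — each down a 2nd from the last.
From D4 the diatonic shape gives D4 C#4.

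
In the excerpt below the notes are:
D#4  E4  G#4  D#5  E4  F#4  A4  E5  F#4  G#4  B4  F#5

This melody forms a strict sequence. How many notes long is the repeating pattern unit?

4

Try groups of 4 (3 cells in 12 notes):
D#4 E4 G#4 D#5 | E4 F#4 A4 E5 | F#4 G#4 B4 F#5
That's a consistent up a 2nd shift per cell, and no other grouping gives one.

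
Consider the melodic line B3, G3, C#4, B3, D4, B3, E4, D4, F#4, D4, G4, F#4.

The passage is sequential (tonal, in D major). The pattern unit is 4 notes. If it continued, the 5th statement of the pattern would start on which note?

C#5

The 4-note cells begin on B3, D4, F#4 — each up a 3rd from the last.
Extending the heads up a 3rd: A4 → C#5.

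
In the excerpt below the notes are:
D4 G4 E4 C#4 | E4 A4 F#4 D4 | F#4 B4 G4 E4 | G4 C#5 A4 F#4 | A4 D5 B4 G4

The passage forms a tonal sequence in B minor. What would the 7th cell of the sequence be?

C#5 F#5 D5 B4

Unit = 4 notes; the statements start on D4, E4, F#4, G4, A4, moving up a 2nd each time.
Extending up a 2nd: B4 → C#5.
Statement 7 starts on C#5 and keeps the same diatonic contour: C#5 F#5 D5 B4.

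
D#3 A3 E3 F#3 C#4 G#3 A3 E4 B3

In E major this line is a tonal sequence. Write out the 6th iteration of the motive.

G#4 D#5 A4

Unit = 3 notes; the statements start on D#3, F#3, A3, moving up a 3rd each time.
Continuing the starts: C#4 → E4 → G#4.
So cell 6 is G#4 D#5 A4.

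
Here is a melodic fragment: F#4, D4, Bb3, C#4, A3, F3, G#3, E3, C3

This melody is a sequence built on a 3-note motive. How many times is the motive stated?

9 notes in groups of 3 gives 9/3 = 3 statements.
Starts: F#4, C#4, G#3 — each down a 4th.

3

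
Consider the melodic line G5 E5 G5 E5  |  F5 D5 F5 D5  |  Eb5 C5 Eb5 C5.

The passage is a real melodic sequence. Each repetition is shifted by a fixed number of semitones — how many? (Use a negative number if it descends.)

The 4-note cells begin on G5, F5, Eb5 — each down a 2nd from the last.
G5 to F5 spans -2 semitones.

-2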